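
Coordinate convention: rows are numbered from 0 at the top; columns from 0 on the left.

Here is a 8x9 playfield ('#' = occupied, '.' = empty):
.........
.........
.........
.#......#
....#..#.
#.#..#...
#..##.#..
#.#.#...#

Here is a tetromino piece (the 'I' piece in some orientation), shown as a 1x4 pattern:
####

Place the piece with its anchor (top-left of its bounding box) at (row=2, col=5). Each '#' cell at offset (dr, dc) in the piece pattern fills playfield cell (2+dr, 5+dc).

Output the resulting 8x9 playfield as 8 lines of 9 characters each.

Answer: .........
.........
.....####
.#......#
....#..#.
#.#..#...
#..##.#..
#.#.#...#

Derivation:
Fill (2+0,5+0) = (2,5)
Fill (2+0,5+1) = (2,6)
Fill (2+0,5+2) = (2,7)
Fill (2+0,5+3) = (2,8)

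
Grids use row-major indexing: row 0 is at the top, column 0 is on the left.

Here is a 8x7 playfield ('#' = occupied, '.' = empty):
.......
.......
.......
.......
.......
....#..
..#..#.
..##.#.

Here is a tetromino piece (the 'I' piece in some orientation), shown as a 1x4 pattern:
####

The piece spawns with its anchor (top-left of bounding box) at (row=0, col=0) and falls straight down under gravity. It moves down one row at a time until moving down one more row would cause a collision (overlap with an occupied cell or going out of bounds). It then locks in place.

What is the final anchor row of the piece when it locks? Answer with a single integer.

Spawn at (row=0, col=0). Try each row:
  row 0: fits
  row 1: fits
  row 2: fits
  row 3: fits
  row 4: fits
  row 5: fits
  row 6: blocked -> lock at row 5

Answer: 5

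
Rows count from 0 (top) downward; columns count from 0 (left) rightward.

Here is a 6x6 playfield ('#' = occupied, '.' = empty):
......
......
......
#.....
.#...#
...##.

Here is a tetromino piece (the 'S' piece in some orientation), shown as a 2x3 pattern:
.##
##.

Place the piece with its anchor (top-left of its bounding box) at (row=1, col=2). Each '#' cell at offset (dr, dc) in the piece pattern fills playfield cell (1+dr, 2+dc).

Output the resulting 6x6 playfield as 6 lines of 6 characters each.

Fill (1+0,2+1) = (1,3)
Fill (1+0,2+2) = (1,4)
Fill (1+1,2+0) = (2,2)
Fill (1+1,2+1) = (2,3)

Answer: ......
...##.
..##..
#.....
.#...#
...##.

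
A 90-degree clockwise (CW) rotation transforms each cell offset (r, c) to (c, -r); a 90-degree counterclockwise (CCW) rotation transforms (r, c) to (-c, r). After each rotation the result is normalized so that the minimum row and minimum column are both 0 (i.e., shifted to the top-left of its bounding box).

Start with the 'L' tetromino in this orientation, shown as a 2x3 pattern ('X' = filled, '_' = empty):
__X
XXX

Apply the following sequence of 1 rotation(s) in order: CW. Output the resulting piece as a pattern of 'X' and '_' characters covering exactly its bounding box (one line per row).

Start:
__X
XXX
After rotation 1 (CW):
X_
X_
XX

Answer: X_
X_
XX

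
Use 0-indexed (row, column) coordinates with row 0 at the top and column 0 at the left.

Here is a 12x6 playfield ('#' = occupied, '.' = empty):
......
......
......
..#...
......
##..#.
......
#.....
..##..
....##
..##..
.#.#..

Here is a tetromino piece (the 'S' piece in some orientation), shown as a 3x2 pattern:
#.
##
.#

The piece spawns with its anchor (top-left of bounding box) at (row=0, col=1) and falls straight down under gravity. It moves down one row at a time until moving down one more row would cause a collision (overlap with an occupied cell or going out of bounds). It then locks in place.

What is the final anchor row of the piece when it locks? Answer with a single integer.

Answer: 0

Derivation:
Spawn at (row=0, col=1). Try each row:
  row 0: fits
  row 1: blocked -> lock at row 0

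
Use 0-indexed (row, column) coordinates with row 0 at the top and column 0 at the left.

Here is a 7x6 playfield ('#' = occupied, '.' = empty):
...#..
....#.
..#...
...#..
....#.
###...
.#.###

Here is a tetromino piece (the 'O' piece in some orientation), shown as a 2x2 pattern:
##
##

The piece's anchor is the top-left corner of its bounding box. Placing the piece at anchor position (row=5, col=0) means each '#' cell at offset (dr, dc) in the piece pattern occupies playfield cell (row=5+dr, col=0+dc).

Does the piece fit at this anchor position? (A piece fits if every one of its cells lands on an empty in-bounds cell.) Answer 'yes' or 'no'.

Answer: no

Derivation:
Check each piece cell at anchor (5, 0):
  offset (0,0) -> (5,0): occupied ('#') -> FAIL
  offset (0,1) -> (5,1): occupied ('#') -> FAIL
  offset (1,0) -> (6,0): empty -> OK
  offset (1,1) -> (6,1): occupied ('#') -> FAIL
All cells valid: no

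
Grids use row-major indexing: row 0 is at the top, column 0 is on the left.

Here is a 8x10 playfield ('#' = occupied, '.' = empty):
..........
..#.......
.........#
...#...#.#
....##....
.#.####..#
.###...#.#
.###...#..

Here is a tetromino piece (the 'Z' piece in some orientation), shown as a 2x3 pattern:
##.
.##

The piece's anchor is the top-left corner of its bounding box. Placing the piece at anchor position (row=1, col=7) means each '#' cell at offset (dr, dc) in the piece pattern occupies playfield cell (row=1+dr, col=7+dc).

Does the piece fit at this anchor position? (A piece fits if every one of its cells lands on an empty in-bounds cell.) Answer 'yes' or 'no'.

Answer: no

Derivation:
Check each piece cell at anchor (1, 7):
  offset (0,0) -> (1,7): empty -> OK
  offset (0,1) -> (1,8): empty -> OK
  offset (1,1) -> (2,8): empty -> OK
  offset (1,2) -> (2,9): occupied ('#') -> FAIL
All cells valid: no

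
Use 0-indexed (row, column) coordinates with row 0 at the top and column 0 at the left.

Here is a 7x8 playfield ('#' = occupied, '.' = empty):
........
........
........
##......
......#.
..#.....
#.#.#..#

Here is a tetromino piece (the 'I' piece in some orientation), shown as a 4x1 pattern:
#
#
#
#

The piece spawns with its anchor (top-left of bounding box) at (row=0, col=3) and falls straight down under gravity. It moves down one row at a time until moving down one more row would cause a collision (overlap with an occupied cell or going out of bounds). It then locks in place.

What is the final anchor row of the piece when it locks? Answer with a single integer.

Answer: 3

Derivation:
Spawn at (row=0, col=3). Try each row:
  row 0: fits
  row 1: fits
  row 2: fits
  row 3: fits
  row 4: blocked -> lock at row 3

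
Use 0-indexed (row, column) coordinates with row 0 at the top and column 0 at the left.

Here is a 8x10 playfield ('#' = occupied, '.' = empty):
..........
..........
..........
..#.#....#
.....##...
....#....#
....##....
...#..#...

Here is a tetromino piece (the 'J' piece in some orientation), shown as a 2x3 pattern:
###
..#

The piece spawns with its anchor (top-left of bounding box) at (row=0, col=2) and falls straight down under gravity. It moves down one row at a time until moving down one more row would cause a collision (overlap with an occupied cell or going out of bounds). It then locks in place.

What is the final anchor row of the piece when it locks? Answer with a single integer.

Spawn at (row=0, col=2). Try each row:
  row 0: fits
  row 1: fits
  row 2: blocked -> lock at row 1

Answer: 1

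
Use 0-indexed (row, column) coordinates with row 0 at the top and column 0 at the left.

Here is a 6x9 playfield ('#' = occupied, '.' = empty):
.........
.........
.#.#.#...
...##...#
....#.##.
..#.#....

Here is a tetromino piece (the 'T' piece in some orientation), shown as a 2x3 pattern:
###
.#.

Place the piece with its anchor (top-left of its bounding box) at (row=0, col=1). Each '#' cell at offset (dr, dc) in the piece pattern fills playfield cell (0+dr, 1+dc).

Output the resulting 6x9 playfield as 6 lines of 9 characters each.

Answer: .###.....
..#......
.#.#.#...
...##...#
....#.##.
..#.#....

Derivation:
Fill (0+0,1+0) = (0,1)
Fill (0+0,1+1) = (0,2)
Fill (0+0,1+2) = (0,3)
Fill (0+1,1+1) = (1,2)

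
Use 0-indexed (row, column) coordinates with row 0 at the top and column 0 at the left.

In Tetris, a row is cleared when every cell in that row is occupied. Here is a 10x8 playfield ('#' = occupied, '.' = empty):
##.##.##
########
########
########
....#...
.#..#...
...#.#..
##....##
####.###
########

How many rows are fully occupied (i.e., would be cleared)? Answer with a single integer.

Check each row:
  row 0: 2 empty cells -> not full
  row 1: 0 empty cells -> FULL (clear)
  row 2: 0 empty cells -> FULL (clear)
  row 3: 0 empty cells -> FULL (clear)
  row 4: 7 empty cells -> not full
  row 5: 6 empty cells -> not full
  row 6: 6 empty cells -> not full
  row 7: 4 empty cells -> not full
  row 8: 1 empty cell -> not full
  row 9: 0 empty cells -> FULL (clear)
Total rows cleared: 4

Answer: 4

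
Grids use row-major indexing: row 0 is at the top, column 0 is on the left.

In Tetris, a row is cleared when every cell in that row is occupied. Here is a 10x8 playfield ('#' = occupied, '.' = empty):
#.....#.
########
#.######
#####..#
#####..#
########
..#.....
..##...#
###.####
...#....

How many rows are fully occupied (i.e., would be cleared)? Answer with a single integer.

Answer: 2

Derivation:
Check each row:
  row 0: 6 empty cells -> not full
  row 1: 0 empty cells -> FULL (clear)
  row 2: 1 empty cell -> not full
  row 3: 2 empty cells -> not full
  row 4: 2 empty cells -> not full
  row 5: 0 empty cells -> FULL (clear)
  row 6: 7 empty cells -> not full
  row 7: 5 empty cells -> not full
  row 8: 1 empty cell -> not full
  row 9: 7 empty cells -> not full
Total rows cleared: 2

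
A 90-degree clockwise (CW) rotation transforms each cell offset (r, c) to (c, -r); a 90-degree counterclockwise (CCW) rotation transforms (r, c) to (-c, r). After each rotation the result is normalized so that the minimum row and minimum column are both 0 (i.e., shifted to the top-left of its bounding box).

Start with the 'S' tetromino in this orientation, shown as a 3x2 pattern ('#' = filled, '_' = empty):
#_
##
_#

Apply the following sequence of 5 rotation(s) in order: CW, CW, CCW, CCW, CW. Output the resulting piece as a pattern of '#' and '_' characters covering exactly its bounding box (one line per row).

Start:
#_
##
_#
After rotation 1 (CW):
_##
##_
After rotation 2 (CW):
#_
##
_#
After rotation 3 (CCW):
_##
##_
After rotation 4 (CCW):
#_
##
_#
After rotation 5 (CW):
_##
##_

Answer: _##
##_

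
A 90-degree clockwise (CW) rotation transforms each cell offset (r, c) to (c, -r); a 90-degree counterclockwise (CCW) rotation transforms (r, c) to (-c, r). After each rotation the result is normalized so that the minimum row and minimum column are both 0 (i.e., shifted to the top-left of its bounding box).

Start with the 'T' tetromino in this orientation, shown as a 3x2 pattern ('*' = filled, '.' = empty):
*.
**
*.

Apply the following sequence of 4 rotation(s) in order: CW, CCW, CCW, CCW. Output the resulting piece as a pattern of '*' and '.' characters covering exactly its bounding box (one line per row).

Answer: .*
**
.*

Derivation:
Start:
*.
**
*.
After rotation 1 (CW):
***
.*.
After rotation 2 (CCW):
*.
**
*.
After rotation 3 (CCW):
.*.
***
After rotation 4 (CCW):
.*
**
.*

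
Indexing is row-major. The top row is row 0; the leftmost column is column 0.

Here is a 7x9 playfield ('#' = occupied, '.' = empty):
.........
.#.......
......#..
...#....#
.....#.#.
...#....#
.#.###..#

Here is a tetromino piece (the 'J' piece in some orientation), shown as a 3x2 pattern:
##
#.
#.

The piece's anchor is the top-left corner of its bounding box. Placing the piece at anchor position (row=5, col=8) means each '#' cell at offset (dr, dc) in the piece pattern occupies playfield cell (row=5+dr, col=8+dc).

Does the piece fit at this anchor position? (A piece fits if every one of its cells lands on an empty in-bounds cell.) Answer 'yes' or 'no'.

Answer: no

Derivation:
Check each piece cell at anchor (5, 8):
  offset (0,0) -> (5,8): occupied ('#') -> FAIL
  offset (0,1) -> (5,9): out of bounds -> FAIL
  offset (1,0) -> (6,8): occupied ('#') -> FAIL
  offset (2,0) -> (7,8): out of bounds -> FAIL
All cells valid: no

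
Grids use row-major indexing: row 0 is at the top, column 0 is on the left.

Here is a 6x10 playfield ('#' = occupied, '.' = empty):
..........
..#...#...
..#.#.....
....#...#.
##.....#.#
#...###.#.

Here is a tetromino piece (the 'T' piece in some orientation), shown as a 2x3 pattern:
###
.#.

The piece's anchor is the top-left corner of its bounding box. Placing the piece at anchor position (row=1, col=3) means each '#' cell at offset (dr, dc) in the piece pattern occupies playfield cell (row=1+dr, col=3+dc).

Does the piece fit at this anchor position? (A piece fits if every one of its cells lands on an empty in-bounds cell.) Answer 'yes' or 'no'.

Check each piece cell at anchor (1, 3):
  offset (0,0) -> (1,3): empty -> OK
  offset (0,1) -> (1,4): empty -> OK
  offset (0,2) -> (1,5): empty -> OK
  offset (1,1) -> (2,4): occupied ('#') -> FAIL
All cells valid: no

Answer: no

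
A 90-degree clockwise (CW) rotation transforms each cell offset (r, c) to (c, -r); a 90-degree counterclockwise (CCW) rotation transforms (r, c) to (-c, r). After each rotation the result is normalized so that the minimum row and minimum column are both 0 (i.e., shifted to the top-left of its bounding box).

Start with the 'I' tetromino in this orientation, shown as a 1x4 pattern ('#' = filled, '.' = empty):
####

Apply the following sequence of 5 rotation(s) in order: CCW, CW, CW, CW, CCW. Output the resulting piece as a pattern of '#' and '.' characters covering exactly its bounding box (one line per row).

Answer: #
#
#
#

Derivation:
Start:
####
After rotation 1 (CCW):
#
#
#
#
After rotation 2 (CW):
####
After rotation 3 (CW):
#
#
#
#
After rotation 4 (CW):
####
After rotation 5 (CCW):
#
#
#
#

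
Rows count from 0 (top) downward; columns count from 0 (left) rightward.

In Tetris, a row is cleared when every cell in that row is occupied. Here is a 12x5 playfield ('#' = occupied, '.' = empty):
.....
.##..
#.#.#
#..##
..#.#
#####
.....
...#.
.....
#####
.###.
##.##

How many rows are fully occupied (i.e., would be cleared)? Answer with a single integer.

Answer: 2

Derivation:
Check each row:
  row 0: 5 empty cells -> not full
  row 1: 3 empty cells -> not full
  row 2: 2 empty cells -> not full
  row 3: 2 empty cells -> not full
  row 4: 3 empty cells -> not full
  row 5: 0 empty cells -> FULL (clear)
  row 6: 5 empty cells -> not full
  row 7: 4 empty cells -> not full
  row 8: 5 empty cells -> not full
  row 9: 0 empty cells -> FULL (clear)
  row 10: 2 empty cells -> not full
  row 11: 1 empty cell -> not full
Total rows cleared: 2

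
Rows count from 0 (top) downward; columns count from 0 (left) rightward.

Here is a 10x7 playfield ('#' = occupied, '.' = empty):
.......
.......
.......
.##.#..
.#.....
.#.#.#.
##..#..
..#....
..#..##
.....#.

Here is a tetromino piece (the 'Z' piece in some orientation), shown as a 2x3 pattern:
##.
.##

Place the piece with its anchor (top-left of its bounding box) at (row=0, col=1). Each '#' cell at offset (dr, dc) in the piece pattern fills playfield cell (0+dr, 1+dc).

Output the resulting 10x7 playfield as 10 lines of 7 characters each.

Answer: .##....
..##...
.......
.##.#..
.#.....
.#.#.#.
##..#..
..#....
..#..##
.....#.

Derivation:
Fill (0+0,1+0) = (0,1)
Fill (0+0,1+1) = (0,2)
Fill (0+1,1+1) = (1,2)
Fill (0+1,1+2) = (1,3)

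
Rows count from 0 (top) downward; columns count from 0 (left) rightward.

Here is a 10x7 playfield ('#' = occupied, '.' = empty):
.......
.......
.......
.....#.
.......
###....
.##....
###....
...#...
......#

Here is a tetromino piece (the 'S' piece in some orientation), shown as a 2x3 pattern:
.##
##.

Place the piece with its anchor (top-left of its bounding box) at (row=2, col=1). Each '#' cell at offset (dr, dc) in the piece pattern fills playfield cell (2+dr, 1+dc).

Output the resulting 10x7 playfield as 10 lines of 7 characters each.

Fill (2+0,1+1) = (2,2)
Fill (2+0,1+2) = (2,3)
Fill (2+1,1+0) = (3,1)
Fill (2+1,1+1) = (3,2)

Answer: .......
.......
..##...
.##..#.
.......
###....
.##....
###....
...#...
......#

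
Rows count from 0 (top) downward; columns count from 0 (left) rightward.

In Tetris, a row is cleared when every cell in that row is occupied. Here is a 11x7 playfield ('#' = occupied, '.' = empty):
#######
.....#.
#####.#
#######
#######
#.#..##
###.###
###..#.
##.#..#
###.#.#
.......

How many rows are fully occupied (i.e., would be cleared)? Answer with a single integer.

Check each row:
  row 0: 0 empty cells -> FULL (clear)
  row 1: 6 empty cells -> not full
  row 2: 1 empty cell -> not full
  row 3: 0 empty cells -> FULL (clear)
  row 4: 0 empty cells -> FULL (clear)
  row 5: 3 empty cells -> not full
  row 6: 1 empty cell -> not full
  row 7: 3 empty cells -> not full
  row 8: 3 empty cells -> not full
  row 9: 2 empty cells -> not full
  row 10: 7 empty cells -> not full
Total rows cleared: 3

Answer: 3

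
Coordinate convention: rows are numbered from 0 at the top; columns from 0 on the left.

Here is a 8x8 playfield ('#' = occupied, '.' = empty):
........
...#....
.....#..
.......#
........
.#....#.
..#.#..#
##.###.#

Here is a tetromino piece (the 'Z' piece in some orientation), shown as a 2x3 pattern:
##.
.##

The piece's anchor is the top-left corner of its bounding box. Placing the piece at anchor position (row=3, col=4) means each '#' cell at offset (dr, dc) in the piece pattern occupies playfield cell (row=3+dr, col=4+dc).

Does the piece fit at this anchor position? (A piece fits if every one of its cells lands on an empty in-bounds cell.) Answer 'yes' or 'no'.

Answer: yes

Derivation:
Check each piece cell at anchor (3, 4):
  offset (0,0) -> (3,4): empty -> OK
  offset (0,1) -> (3,5): empty -> OK
  offset (1,1) -> (4,5): empty -> OK
  offset (1,2) -> (4,6): empty -> OK
All cells valid: yes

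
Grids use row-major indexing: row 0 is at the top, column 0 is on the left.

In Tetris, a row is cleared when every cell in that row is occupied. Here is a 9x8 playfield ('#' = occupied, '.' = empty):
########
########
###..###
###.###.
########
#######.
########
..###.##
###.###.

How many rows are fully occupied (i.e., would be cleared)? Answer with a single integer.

Check each row:
  row 0: 0 empty cells -> FULL (clear)
  row 1: 0 empty cells -> FULL (clear)
  row 2: 2 empty cells -> not full
  row 3: 2 empty cells -> not full
  row 4: 0 empty cells -> FULL (clear)
  row 5: 1 empty cell -> not full
  row 6: 0 empty cells -> FULL (clear)
  row 7: 3 empty cells -> not full
  row 8: 2 empty cells -> not full
Total rows cleared: 4

Answer: 4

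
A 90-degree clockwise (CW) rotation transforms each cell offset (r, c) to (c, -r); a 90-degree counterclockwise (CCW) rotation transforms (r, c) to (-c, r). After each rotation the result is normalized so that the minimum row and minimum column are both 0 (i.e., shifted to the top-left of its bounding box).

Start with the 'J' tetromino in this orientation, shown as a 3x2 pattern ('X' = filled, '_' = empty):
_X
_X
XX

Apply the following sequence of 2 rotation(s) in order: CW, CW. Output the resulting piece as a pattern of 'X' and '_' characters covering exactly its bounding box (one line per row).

Answer: XX
X_
X_

Derivation:
Start:
_X
_X
XX
After rotation 1 (CW):
X__
XXX
After rotation 2 (CW):
XX
X_
X_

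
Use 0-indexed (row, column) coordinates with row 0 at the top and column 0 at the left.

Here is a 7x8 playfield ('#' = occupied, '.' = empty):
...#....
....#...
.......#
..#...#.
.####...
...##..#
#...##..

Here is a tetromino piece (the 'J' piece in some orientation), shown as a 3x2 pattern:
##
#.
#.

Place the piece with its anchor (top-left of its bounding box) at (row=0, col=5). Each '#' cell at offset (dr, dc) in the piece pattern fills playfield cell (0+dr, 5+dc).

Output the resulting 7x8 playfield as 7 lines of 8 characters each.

Fill (0+0,5+0) = (0,5)
Fill (0+0,5+1) = (0,6)
Fill (0+1,5+0) = (1,5)
Fill (0+2,5+0) = (2,5)

Answer: ...#.##.
....##..
.....#.#
..#...#.
.####...
...##..#
#...##..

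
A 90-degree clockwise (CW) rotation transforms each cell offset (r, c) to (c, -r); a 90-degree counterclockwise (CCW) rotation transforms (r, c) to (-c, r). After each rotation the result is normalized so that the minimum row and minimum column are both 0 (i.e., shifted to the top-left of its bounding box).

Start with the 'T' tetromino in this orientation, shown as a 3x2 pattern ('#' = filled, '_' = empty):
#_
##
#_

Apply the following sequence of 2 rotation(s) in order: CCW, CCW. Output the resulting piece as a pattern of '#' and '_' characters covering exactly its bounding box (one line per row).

Answer: _#
##
_#

Derivation:
Start:
#_
##
#_
After rotation 1 (CCW):
_#_
###
After rotation 2 (CCW):
_#
##
_#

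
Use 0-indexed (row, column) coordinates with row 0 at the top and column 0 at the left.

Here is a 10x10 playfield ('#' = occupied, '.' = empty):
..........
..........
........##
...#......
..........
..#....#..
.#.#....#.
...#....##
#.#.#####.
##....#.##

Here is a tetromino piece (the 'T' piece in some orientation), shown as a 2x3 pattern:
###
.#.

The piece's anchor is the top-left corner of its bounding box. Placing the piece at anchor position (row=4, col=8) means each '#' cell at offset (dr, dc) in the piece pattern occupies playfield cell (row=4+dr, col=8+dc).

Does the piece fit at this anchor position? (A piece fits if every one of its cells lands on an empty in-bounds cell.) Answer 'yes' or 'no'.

Check each piece cell at anchor (4, 8):
  offset (0,0) -> (4,8): empty -> OK
  offset (0,1) -> (4,9): empty -> OK
  offset (0,2) -> (4,10): out of bounds -> FAIL
  offset (1,1) -> (5,9): empty -> OK
All cells valid: no

Answer: no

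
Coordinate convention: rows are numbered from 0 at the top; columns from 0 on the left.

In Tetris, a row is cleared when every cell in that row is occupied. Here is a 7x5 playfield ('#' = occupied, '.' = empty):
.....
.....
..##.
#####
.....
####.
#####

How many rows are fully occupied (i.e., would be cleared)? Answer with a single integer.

Answer: 2

Derivation:
Check each row:
  row 0: 5 empty cells -> not full
  row 1: 5 empty cells -> not full
  row 2: 3 empty cells -> not full
  row 3: 0 empty cells -> FULL (clear)
  row 4: 5 empty cells -> not full
  row 5: 1 empty cell -> not full
  row 6: 0 empty cells -> FULL (clear)
Total rows cleared: 2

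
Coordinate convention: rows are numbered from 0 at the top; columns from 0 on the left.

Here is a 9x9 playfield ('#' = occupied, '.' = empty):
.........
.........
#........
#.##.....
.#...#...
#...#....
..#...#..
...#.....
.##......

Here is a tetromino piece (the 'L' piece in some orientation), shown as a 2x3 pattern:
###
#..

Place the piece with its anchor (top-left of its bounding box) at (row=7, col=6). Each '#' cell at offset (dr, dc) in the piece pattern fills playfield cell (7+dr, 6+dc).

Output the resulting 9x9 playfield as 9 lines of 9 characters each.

Fill (7+0,6+0) = (7,6)
Fill (7+0,6+1) = (7,7)
Fill (7+0,6+2) = (7,8)
Fill (7+1,6+0) = (8,6)

Answer: .........
.........
#........
#.##.....
.#...#...
#...#....
..#...#..
...#..###
.##...#..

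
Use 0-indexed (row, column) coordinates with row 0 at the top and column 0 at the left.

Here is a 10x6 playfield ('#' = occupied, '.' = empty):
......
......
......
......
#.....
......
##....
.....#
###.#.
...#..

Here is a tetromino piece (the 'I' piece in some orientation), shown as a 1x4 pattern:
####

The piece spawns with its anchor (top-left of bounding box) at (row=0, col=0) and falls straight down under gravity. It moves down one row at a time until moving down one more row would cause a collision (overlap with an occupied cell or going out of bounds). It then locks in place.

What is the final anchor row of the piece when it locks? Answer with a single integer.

Spawn at (row=0, col=0). Try each row:
  row 0: fits
  row 1: fits
  row 2: fits
  row 3: fits
  row 4: blocked -> lock at row 3

Answer: 3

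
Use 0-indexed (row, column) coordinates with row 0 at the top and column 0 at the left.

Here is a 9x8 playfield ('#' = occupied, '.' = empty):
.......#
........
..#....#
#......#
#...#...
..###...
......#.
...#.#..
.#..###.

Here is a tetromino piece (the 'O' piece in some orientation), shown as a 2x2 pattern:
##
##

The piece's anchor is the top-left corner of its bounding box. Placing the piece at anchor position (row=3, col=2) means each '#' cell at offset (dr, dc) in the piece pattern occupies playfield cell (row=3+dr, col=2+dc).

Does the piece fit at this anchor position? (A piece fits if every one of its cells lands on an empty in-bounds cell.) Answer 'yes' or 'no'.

Answer: yes

Derivation:
Check each piece cell at anchor (3, 2):
  offset (0,0) -> (3,2): empty -> OK
  offset (0,1) -> (3,3): empty -> OK
  offset (1,0) -> (4,2): empty -> OK
  offset (1,1) -> (4,3): empty -> OK
All cells valid: yes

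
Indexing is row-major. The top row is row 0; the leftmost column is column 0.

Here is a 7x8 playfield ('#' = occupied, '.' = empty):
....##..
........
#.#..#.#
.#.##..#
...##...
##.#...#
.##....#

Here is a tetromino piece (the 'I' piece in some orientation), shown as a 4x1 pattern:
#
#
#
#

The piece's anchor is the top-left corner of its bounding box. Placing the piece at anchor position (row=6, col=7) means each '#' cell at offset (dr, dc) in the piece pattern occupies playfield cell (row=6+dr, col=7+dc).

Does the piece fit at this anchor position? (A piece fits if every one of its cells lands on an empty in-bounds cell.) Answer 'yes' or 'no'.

Answer: no

Derivation:
Check each piece cell at anchor (6, 7):
  offset (0,0) -> (6,7): occupied ('#') -> FAIL
  offset (1,0) -> (7,7): out of bounds -> FAIL
  offset (2,0) -> (8,7): out of bounds -> FAIL
  offset (3,0) -> (9,7): out of bounds -> FAIL
All cells valid: no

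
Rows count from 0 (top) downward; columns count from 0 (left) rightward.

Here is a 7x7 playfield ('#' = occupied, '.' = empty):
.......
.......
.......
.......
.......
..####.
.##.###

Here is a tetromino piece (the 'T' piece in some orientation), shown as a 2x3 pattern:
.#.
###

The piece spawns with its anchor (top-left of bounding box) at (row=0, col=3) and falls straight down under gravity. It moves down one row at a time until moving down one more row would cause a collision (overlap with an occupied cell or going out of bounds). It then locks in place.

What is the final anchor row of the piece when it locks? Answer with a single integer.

Spawn at (row=0, col=3). Try each row:
  row 0: fits
  row 1: fits
  row 2: fits
  row 3: fits
  row 4: blocked -> lock at row 3

Answer: 3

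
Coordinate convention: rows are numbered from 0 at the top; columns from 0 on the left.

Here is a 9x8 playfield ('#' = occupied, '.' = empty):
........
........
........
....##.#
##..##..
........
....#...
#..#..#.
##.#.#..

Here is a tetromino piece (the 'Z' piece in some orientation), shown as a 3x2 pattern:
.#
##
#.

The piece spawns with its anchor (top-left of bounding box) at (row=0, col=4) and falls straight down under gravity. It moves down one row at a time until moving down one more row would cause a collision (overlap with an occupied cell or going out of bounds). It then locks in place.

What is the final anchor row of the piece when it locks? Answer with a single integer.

Spawn at (row=0, col=4). Try each row:
  row 0: fits
  row 1: blocked -> lock at row 0

Answer: 0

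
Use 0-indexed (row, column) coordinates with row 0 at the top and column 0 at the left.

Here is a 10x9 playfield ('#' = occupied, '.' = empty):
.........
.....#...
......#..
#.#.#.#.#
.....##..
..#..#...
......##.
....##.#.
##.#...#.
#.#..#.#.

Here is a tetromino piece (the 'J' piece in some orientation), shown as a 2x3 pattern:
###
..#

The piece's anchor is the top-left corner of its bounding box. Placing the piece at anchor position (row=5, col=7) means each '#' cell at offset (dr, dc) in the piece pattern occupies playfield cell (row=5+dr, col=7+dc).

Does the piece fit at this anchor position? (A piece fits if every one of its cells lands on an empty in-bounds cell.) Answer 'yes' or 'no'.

Check each piece cell at anchor (5, 7):
  offset (0,0) -> (5,7): empty -> OK
  offset (0,1) -> (5,8): empty -> OK
  offset (0,2) -> (5,9): out of bounds -> FAIL
  offset (1,2) -> (6,9): out of bounds -> FAIL
All cells valid: no

Answer: no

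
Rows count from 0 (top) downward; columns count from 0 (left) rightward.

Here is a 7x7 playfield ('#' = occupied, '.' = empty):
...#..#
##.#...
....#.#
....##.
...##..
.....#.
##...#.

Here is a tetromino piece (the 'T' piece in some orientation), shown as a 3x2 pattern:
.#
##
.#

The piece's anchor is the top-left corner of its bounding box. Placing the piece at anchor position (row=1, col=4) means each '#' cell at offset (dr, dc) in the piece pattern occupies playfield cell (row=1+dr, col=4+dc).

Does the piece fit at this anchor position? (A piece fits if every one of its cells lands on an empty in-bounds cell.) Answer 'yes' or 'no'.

Answer: no

Derivation:
Check each piece cell at anchor (1, 4):
  offset (0,1) -> (1,5): empty -> OK
  offset (1,0) -> (2,4): occupied ('#') -> FAIL
  offset (1,1) -> (2,5): empty -> OK
  offset (2,1) -> (3,5): occupied ('#') -> FAIL
All cells valid: no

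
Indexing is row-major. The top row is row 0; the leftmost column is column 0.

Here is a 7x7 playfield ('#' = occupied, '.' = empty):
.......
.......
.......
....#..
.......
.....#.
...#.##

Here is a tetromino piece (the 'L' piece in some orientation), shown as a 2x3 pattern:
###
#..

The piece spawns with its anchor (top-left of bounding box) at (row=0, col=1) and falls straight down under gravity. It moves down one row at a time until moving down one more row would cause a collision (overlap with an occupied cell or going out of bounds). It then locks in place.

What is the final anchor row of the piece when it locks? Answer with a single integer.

Answer: 5

Derivation:
Spawn at (row=0, col=1). Try each row:
  row 0: fits
  row 1: fits
  row 2: fits
  row 3: fits
  row 4: fits
  row 5: fits
  row 6: blocked -> lock at row 5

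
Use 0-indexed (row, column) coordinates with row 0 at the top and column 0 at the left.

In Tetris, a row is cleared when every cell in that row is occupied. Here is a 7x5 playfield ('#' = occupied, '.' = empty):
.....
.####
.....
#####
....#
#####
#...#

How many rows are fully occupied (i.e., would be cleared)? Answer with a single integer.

Answer: 2

Derivation:
Check each row:
  row 0: 5 empty cells -> not full
  row 1: 1 empty cell -> not full
  row 2: 5 empty cells -> not full
  row 3: 0 empty cells -> FULL (clear)
  row 4: 4 empty cells -> not full
  row 5: 0 empty cells -> FULL (clear)
  row 6: 3 empty cells -> not full
Total rows cleared: 2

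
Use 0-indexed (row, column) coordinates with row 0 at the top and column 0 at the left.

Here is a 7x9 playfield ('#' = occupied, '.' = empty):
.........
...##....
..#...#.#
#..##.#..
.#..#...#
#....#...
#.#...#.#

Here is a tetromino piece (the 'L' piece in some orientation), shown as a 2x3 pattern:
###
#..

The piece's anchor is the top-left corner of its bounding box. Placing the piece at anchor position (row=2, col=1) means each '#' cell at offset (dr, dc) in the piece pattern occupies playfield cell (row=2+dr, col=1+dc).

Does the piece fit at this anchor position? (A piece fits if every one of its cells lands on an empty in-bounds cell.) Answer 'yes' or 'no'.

Check each piece cell at anchor (2, 1):
  offset (0,0) -> (2,1): empty -> OK
  offset (0,1) -> (2,2): occupied ('#') -> FAIL
  offset (0,2) -> (2,3): empty -> OK
  offset (1,0) -> (3,1): empty -> OK
All cells valid: no

Answer: no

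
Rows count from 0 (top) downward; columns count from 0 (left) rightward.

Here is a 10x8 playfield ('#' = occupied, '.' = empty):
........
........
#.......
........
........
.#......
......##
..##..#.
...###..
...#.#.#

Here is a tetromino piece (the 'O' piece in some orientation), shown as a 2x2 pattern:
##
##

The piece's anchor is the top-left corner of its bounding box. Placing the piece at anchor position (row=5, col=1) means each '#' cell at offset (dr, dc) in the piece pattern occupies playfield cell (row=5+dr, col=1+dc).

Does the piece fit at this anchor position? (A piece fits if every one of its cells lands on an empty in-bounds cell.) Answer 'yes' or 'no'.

Answer: no

Derivation:
Check each piece cell at anchor (5, 1):
  offset (0,0) -> (5,1): occupied ('#') -> FAIL
  offset (0,1) -> (5,2): empty -> OK
  offset (1,0) -> (6,1): empty -> OK
  offset (1,1) -> (6,2): empty -> OK
All cells valid: no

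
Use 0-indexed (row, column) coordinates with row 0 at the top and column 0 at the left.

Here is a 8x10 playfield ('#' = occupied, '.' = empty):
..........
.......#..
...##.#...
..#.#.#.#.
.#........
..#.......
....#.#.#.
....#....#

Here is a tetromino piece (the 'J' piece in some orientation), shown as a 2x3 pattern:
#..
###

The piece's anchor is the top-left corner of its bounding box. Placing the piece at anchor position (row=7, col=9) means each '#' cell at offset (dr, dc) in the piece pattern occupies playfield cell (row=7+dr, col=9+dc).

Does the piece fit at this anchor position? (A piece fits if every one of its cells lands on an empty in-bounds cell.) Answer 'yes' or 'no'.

Answer: no

Derivation:
Check each piece cell at anchor (7, 9):
  offset (0,0) -> (7,9): occupied ('#') -> FAIL
  offset (1,0) -> (8,9): out of bounds -> FAIL
  offset (1,1) -> (8,10): out of bounds -> FAIL
  offset (1,2) -> (8,11): out of bounds -> FAIL
All cells valid: no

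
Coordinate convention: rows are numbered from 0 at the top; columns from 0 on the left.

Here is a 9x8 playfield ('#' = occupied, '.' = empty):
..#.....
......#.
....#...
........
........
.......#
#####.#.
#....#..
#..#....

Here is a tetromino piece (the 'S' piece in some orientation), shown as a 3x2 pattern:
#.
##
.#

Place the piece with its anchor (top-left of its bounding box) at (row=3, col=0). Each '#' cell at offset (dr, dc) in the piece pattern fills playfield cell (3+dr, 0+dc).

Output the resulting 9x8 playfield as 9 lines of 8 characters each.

Fill (3+0,0+0) = (3,0)
Fill (3+1,0+0) = (4,0)
Fill (3+1,0+1) = (4,1)
Fill (3+2,0+1) = (5,1)

Answer: ..#.....
......#.
....#...
#.......
##......
.#.....#
#####.#.
#....#..
#..#....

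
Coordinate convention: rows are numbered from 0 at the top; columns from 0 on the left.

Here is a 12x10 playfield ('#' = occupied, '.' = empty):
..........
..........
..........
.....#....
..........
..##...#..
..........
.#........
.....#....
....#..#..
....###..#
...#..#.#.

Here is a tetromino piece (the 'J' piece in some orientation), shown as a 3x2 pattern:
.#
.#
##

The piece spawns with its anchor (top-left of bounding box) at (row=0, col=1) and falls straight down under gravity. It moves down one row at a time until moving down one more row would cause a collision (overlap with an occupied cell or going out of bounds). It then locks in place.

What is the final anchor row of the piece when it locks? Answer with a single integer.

Spawn at (row=0, col=1). Try each row:
  row 0: fits
  row 1: fits
  row 2: fits
  row 3: blocked -> lock at row 2

Answer: 2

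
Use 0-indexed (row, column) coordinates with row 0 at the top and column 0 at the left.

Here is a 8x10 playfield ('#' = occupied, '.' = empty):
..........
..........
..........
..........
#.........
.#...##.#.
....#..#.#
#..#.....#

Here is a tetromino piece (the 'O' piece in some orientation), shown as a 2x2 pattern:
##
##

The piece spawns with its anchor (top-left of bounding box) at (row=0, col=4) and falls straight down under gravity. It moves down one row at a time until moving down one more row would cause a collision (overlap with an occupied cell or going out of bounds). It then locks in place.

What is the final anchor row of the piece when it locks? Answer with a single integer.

Answer: 3

Derivation:
Spawn at (row=0, col=4). Try each row:
  row 0: fits
  row 1: fits
  row 2: fits
  row 3: fits
  row 4: blocked -> lock at row 3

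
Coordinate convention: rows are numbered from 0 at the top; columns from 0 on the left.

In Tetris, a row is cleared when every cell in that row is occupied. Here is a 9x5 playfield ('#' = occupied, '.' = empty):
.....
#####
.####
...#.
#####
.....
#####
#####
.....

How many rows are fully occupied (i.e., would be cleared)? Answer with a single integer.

Answer: 4

Derivation:
Check each row:
  row 0: 5 empty cells -> not full
  row 1: 0 empty cells -> FULL (clear)
  row 2: 1 empty cell -> not full
  row 3: 4 empty cells -> not full
  row 4: 0 empty cells -> FULL (clear)
  row 5: 5 empty cells -> not full
  row 6: 0 empty cells -> FULL (clear)
  row 7: 0 empty cells -> FULL (clear)
  row 8: 5 empty cells -> not full
Total rows cleared: 4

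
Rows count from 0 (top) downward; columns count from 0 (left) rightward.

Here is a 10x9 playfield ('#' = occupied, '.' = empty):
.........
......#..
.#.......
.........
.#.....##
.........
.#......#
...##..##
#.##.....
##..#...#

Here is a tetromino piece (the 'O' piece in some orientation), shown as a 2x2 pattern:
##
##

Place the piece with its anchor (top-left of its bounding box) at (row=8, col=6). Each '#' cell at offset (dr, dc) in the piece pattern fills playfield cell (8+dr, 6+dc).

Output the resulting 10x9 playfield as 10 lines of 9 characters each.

Answer: .........
......#..
.#.......
.........
.#.....##
.........
.#......#
...##..##
#.##..##.
##..#.###

Derivation:
Fill (8+0,6+0) = (8,6)
Fill (8+0,6+1) = (8,7)
Fill (8+1,6+0) = (9,6)
Fill (8+1,6+1) = (9,7)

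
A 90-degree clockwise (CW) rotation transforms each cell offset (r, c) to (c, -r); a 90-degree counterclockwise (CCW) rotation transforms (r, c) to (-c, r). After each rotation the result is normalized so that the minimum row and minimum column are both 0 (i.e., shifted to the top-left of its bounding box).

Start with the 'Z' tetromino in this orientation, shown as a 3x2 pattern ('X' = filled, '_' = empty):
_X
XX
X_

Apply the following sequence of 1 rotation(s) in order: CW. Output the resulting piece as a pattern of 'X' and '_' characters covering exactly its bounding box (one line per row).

Start:
_X
XX
X_
After rotation 1 (CW):
XX_
_XX

Answer: XX_
_XX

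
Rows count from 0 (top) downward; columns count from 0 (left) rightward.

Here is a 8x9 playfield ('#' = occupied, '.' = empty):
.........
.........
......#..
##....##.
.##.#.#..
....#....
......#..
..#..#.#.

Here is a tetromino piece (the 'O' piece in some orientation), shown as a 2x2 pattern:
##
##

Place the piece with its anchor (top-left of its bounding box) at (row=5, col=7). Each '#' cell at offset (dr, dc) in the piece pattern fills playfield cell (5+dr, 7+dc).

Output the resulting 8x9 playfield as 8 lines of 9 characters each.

Answer: .........
.........
......#..
##....##.
.##.#.#..
....#..##
......###
..#..#.#.

Derivation:
Fill (5+0,7+0) = (5,7)
Fill (5+0,7+1) = (5,8)
Fill (5+1,7+0) = (6,7)
Fill (5+1,7+1) = (6,8)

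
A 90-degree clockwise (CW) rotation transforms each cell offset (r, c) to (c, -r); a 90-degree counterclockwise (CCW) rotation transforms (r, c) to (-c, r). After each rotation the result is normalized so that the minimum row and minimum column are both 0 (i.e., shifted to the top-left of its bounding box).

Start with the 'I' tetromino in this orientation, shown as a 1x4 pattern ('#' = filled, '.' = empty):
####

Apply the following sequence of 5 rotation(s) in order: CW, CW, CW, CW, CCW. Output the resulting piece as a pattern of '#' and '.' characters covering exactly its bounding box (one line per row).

Answer: #
#
#
#

Derivation:
Start:
####
After rotation 1 (CW):
#
#
#
#
After rotation 2 (CW):
####
After rotation 3 (CW):
#
#
#
#
After rotation 4 (CW):
####
After rotation 5 (CCW):
#
#
#
#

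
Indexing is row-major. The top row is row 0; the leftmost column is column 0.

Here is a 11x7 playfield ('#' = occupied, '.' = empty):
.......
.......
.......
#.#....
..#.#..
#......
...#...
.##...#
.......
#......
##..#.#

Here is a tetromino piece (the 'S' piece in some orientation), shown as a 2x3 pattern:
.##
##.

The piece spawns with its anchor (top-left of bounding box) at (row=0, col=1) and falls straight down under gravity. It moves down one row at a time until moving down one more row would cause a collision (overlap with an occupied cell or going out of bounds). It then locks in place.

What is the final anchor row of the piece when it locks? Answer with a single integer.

Answer: 1

Derivation:
Spawn at (row=0, col=1). Try each row:
  row 0: fits
  row 1: fits
  row 2: blocked -> lock at row 1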